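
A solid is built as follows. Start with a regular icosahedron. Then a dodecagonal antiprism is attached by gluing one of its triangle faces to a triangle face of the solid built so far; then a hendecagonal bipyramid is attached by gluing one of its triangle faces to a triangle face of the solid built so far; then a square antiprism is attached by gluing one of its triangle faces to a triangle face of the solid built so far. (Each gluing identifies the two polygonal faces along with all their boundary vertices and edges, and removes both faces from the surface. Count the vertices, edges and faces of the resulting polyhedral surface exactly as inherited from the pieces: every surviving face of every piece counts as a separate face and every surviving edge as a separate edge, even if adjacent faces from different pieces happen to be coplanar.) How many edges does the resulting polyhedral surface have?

118

A regular icosahedron: V=12, E=30, F=20.
Attach a dodecagonal antiprism (V=24, E=48, F=26) along a 3-gon: merge 3 vertices and 3 edges, delete both glued faces → V=33, E=75, F=44.
Attach a hendecagonal bipyramid (V=13, E=33, F=22) along a 3-gon: merge 3 vertices and 3 edges, delete both glued faces → V=43, E=105, F=64.
Attach a square antiprism (V=8, E=16, F=10) along a 3-gon: merge 3 vertices and 3 edges, delete both glued faces → V=48, E=118, F=72.
Check: V − E + F = 48 − 118 + 72 = 2.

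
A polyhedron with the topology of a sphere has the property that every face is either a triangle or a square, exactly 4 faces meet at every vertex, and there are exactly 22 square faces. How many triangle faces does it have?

8

Let x be the number of triangles; then F = 22 + x.
Edge–face incidences: 2E = 4·22 + 3·x = 88 + 3x.
Every vertex has degree 4, so 4V = 2E.
Euler: V − E + F = 2 ⇒ (2E)/4 − E + (22 + x) = 2.
Multiply by 8: 2·(2E) − 4·(2E) + 8·(22 + x) = 16, i.e. 176 + 8x − 2·(88 + 3x) = 16.
Collecting terms: 2x = 16, so x = 8.
Then 2E = 88 + 3·8 = 112, so E = 56, V = 2E/4 = 28, F = 22 + 8 = 30.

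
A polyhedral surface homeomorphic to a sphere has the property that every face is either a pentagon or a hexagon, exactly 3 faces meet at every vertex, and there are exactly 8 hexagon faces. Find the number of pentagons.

12

Let x be the number of pentagons; then F = 8 + x.
Edge–face incidences: 2E = 6·8 + 5·x = 48 + 5x.
Every vertex has degree 3, so 3V = 2E.
Euler: V − E + F = 2 ⇒ (2E)/3 − E + (8 + x) = 2.
Multiply by 6: 2·(2E) − 3·(2E) + 6·(8 + x) = 12, i.e. 48 + 6x − (48 + 5x) = 12.
Collecting terms: x = 12.
Then 2E = 48 + 5·12 = 108, so E = 54, V = 2E/3 = 36, F = 8 + 12 = 20.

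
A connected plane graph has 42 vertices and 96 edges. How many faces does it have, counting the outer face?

Euler's formula for a connected plane graph: V − E + F = 2, so F = 2 − 42 + 96 = 56.

56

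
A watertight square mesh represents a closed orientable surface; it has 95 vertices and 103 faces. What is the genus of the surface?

5

Every face is a square, so 2E = 4·103 = 412, giving E = 206.
χ = V − E + F = 95 − 206 + 103 = -8.
For a closed orientable surface χ = 2 − 2g, so g = (2 − (-8))/2 = 5.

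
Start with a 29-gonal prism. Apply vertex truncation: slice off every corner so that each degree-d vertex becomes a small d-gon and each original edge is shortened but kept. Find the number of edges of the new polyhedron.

261

The base solid has V = 58, E = 87, F = 31.
Truncation replaces each original edge-end by a new vertex, so V′ = 2E = 174.
Each original edge survives, and each old vertex of degree d contributes d new edges; summing degrees gives Σd = 2E, so E′ = E + 2E = 3E = 261.
Each original face survives and each original vertex becomes one new face: F′ = F + V = 89.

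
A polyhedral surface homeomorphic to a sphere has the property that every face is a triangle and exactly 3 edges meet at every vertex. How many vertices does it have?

Each face has 3 edges and each edge borders two faces, so 2E = 3F.
Each vertex has degree 3, so 3V = 2E and hence V = 3F/3.
Euler: V − E + F = 2 ⇒ (3F/3) − (3F/2) + F = 2.
Multiply by 6: (6 − 9 + 6)F = 12, i.e. 3F = 12.
So F = 4, E = 3·4/2 = 6, V = 3·4/3 = 4.

4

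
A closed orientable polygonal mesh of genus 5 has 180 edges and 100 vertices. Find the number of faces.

For a closed orientable surface of genus 5, χ = 2 − 2·5 = -8.
F = -8 − V + E = -8 − 100 + 180 = 72.

72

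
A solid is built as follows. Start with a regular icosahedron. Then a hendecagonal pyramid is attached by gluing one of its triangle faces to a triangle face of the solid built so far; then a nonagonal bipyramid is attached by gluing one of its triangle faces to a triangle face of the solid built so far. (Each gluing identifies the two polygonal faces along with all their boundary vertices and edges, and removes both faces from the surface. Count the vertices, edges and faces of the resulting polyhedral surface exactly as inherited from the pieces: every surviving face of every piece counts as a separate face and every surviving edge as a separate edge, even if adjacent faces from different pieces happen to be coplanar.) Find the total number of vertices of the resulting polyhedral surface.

A regular icosahedron: V=12, E=30, F=20.
Attach a hendecagonal pyramid (V=12, E=22, F=12) along a 3-gon: merge 3 vertices and 3 edges, delete both glued faces → V=21, E=49, F=30.
Attach a nonagonal bipyramid (V=11, E=27, F=18) along a 3-gon: merge 3 vertices and 3 edges, delete both glued faces → V=29, E=73, F=46.
Check: V − E + F = 29 − 73 + 46 = 2.

29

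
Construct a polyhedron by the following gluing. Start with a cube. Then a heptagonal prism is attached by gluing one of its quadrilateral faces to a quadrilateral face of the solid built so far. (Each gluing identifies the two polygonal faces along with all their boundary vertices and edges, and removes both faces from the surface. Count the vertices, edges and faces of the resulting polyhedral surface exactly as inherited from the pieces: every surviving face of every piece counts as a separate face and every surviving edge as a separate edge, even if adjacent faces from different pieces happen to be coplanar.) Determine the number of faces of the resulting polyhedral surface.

A cube: V=8, E=12, F=6.
Attach a heptagonal prism (V=14, E=21, F=9) along a 4-gon: merge 4 vertices and 4 edges, delete both glued faces → V=18, E=29, F=13.
Check: V − E + F = 18 − 29 + 13 = 2.

13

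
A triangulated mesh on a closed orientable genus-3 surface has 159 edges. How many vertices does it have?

49

χ = 2 − 2·3 = -4, and every face is a triangle so 3F = 2E.
F = 2E/3 = 106. Then V = -4 + E − F = -4 + 159 − 106 = 49.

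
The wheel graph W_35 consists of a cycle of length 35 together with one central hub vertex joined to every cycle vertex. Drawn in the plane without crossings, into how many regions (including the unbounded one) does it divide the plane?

W_35 has V = 35 + 1 = 36 vertices and E = 2·35 = 70 edges.
By Euler's formula F = 2 − V + E = 2 − 36 + 70 = 36.

36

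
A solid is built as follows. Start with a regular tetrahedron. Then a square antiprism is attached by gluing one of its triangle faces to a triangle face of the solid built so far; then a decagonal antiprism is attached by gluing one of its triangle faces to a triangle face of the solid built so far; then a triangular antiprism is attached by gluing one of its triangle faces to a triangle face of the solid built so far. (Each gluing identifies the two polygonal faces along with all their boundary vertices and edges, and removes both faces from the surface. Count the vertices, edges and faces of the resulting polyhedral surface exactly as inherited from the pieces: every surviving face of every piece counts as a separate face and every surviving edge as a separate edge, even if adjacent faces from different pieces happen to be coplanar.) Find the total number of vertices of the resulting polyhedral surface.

29

A regular tetrahedron: V=4, E=6, F=4.
Attach a square antiprism (V=8, E=16, F=10) along a 3-gon: merge 3 vertices and 3 edges, delete both glued faces → V=9, E=19, F=12.
Attach a decagonal antiprism (V=20, E=40, F=22) along a 3-gon: merge 3 vertices and 3 edges, delete both glued faces → V=26, E=56, F=32.
Attach a triangular antiprism (V=6, E=12, F=8) along a 3-gon: merge 3 vertices and 3 edges, delete both glued faces → V=29, E=65, F=38.
Check: V − E + F = 29 − 65 + 38 = 2.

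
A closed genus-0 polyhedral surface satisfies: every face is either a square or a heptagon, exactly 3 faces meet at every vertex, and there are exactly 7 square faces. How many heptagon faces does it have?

Let x be the number of heptagons; then F = 7 + x.
Edge–face incidences: 2E = 4·7 + 7·x = 28 + 7x.
Every vertex has degree 3, so 3V = 2E.
Euler: V − E + F = 2 ⇒ (2E)/3 − E + (7 + x) = 2.
Multiply by 6: 2·(2E) − 3·(2E) + 6·(7 + x) = 12, i.e. 42 + 6x − (28 + 7x) = 12.
Collecting terms: −x + 14 = 12, so −x = −2, so x = 2.
Then 2E = 28 + 7·2 = 42, so E = 21, V = 2E/3 = 14, F = 7 + 2 = 9.

2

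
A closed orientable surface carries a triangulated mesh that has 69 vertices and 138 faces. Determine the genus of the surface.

1

Every face is a triangle, so 2E = 3·138 = 414, giving E = 207.
χ = V − E + F = 69 − 207 + 138 = 0.
For a closed orientable surface χ = 2 − 2g, so g = (2 − (0))/2 = 1.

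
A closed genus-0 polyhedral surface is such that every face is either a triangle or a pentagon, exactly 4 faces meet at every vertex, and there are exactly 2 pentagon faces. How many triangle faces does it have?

10

Let x be the number of triangles; then F = 2 + x.
Edge–face incidences: 2E = 5·2 + 3·x = 10 + 3x.
Every vertex has degree 4, so 4V = 2E.
Euler: V − E + F = 2 ⇒ (2E)/4 − E + (2 + x) = 2.
Multiply by 8: 2·(2E) − 4·(2E) + 8·(2 + x) = 16, i.e. 16 + 8x − 2·(10 + 3x) = 16.
Collecting terms: 2x − 4 = 16, so 2x = 20, so x = 10.
Then 2E = 10 + 3·10 = 40, so E = 20, V = 2E/4 = 10, F = 2 + 10 = 12.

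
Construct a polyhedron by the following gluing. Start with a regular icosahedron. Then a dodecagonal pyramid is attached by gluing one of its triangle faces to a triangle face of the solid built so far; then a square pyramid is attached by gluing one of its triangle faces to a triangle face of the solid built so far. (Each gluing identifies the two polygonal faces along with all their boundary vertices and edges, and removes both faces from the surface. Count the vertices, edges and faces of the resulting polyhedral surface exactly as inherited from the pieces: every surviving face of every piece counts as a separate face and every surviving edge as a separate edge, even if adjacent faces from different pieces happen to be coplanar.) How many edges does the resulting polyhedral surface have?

A regular icosahedron: V=12, E=30, F=20.
Attach a dodecagonal pyramid (V=13, E=24, F=13) along a 3-gon: merge 3 vertices and 3 edges, delete both glued faces → V=22, E=51, F=31.
Attach a square pyramid (V=5, E=8, F=5) along a 3-gon: merge 3 vertices and 3 edges, delete both glued faces → V=24, E=56, F=34.
Check: V − E + F = 24 − 56 + 34 = 2.

56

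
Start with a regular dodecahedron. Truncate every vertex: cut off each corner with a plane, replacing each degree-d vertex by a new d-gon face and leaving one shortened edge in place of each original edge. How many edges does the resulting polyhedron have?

90

The base solid has V = 20, E = 30, F = 12.
Truncation replaces each original edge-end by a new vertex, so V′ = 2E = 60.
Each original edge survives, and each old vertex of degree d contributes d new edges; summing degrees gives Σd = 2E, so E′ = E + 2E = 3E = 90.
Each original face survives and each original vertex becomes one new face: F′ = F + V = 32.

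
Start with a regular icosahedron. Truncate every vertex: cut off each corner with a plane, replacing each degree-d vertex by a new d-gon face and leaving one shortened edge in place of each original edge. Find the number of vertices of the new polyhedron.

The base solid has V = 12, E = 30, F = 20.
Truncation replaces each original edge-end by a new vertex, so V′ = 2E = 60.
Each original edge survives, and each old vertex of degree d contributes d new edges; summing degrees gives Σd = 2E, so E′ = E + 2E = 3E = 90.
Each original face survives and each original vertex becomes one new face: F′ = F + V = 32.

60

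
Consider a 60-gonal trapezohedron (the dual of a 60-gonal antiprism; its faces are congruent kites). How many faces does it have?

120

The n-trapezohedron (dual of the n-antiprism) has V = 2·60 + 2 = 122, E = 4·60 = 240, F = 2·60 = 120.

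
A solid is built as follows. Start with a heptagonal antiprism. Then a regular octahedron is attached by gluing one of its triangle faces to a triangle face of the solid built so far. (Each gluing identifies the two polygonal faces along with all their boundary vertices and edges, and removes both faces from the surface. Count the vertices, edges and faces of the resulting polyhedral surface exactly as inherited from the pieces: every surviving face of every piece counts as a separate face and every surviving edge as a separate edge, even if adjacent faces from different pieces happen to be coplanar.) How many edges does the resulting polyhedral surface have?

A heptagonal antiprism: V=14, E=28, F=16.
Attach a regular octahedron (V=6, E=12, F=8) along a 3-gon: merge 3 vertices and 3 edges, delete both glued faces → V=17, E=37, F=22.
Check: V − E + F = 17 − 37 + 22 = 2.

37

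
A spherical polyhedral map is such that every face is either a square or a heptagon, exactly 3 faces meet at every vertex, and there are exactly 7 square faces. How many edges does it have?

Let x be the number of heptagons; then F = 7 + x.
Edge–face incidences: 2E = 4·7 + 7·x = 28 + 7x.
Every vertex has degree 3, so 3V = 2E.
Euler: V − E + F = 2 ⇒ (2E)/3 − E + (7 + x) = 2.
Multiply by 6: 2·(2E) − 3·(2E) + 6·(7 + x) = 12, i.e. 42 + 6x − (28 + 7x) = 12.
Collecting terms: −x + 14 = 12, so −x = −2, so x = 2.
Then 2E = 28 + 7·2 = 42, so E = 21, V = 2E/3 = 14, F = 7 + 2 = 9.

21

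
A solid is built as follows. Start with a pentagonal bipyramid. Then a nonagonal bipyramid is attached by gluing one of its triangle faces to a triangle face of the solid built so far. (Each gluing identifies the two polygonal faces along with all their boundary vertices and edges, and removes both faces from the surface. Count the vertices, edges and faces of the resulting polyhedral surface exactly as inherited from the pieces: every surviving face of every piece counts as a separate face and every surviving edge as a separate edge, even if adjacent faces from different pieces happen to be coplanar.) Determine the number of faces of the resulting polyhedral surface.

A pentagonal bipyramid: V=7, E=15, F=10.
Attach a nonagonal bipyramid (V=11, E=27, F=18) along a 3-gon: merge 3 vertices and 3 edges, delete both glued faces → V=15, E=39, F=26.
Check: V − E + F = 15 − 39 + 26 = 2.

26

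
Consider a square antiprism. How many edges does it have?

16

An antiprism on an n-gon has two n-gon caps and 2n triangles: V = 2·4 = 8, E = 4·4 = 16, F = 2·4 + 2 = 10.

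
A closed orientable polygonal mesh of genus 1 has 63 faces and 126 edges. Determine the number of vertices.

63

For a closed orientable surface of genus 1, χ = 2 − 2·1 = 0.
V = 0 + E − F = 0 + 126 − 63 = 63.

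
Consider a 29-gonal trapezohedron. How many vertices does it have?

60

The n-trapezohedron (dual of the n-antiprism) has V = 2·29 + 2 = 60, E = 4·29 = 116, F = 2·29 = 58.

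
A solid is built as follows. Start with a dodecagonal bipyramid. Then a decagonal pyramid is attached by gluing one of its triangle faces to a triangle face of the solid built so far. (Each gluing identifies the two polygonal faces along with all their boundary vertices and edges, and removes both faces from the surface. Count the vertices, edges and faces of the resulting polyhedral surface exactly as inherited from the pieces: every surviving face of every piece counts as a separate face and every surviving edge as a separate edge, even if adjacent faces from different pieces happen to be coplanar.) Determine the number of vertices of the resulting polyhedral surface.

22

A dodecagonal bipyramid: V=14, E=36, F=24.
Attach a decagonal pyramid (V=11, E=20, F=11) along a 3-gon: merge 3 vertices and 3 edges, delete both glued faces → V=22, E=53, F=33.
Check: V − E + F = 22 − 53 + 33 = 2.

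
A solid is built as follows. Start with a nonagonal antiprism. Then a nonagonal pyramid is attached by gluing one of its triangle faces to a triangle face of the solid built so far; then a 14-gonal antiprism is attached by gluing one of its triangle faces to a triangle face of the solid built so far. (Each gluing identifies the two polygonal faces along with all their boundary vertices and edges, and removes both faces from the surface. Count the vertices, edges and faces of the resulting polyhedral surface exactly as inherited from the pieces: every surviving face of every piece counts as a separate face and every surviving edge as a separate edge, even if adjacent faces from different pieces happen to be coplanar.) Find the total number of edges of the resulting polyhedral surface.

A nonagonal antiprism: V=18, E=36, F=20.
Attach a nonagonal pyramid (V=10, E=18, F=10) along a 3-gon: merge 3 vertices and 3 edges, delete both glued faces → V=25, E=51, F=28.
Attach a 14-gonal antiprism (V=28, E=56, F=30) along a 3-gon: merge 3 vertices and 3 edges, delete both glued faces → V=50, E=104, F=56.
Check: V − E + F = 50 − 104 + 56 = 2.

104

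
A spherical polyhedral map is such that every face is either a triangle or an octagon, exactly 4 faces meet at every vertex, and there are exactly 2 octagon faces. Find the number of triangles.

16

Let x be the number of triangles; then F = 2 + x.
Edge–face incidences: 2E = 8·2 + 3·x = 16 + 3x.
Every vertex has degree 4, so 4V = 2E.
Euler: V − E + F = 2 ⇒ (2E)/4 − E + (2 + x) = 2.
Multiply by 8: 2·(2E) − 4·(2E) + 8·(2 + x) = 16, i.e. 16 + 8x − 2·(16 + 3x) = 16.
Collecting terms: 2x − 16 = 16, so 2x = 32, so x = 16.
Then 2E = 16 + 3·16 = 64, so E = 32, V = 2E/4 = 16, F = 2 + 16 = 18.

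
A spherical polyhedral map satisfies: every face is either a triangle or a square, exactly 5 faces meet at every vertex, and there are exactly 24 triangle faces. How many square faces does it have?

Let x be the number of squares; then F = 24 + x.
Edge–face incidences: 2E = 3·24 + 4·x = 72 + 4x.
Every vertex has degree 5, so 5V = 2E.
Euler: V − E + F = 2 ⇒ (2E)/5 − E + (24 + x) = 2.
Multiply by 10: 2·(2E) − 5·(2E) + 10·(24 + x) = 20, i.e. 240 + 10x − 3·(72 + 4x) = 20.
Collecting terms: −2x + 24 = 20, so −2x = −4, so x = 2.
Then 2E = 72 + 4·2 = 80, so E = 40, V = 2E/5 = 16, F = 24 + 2 = 26.

2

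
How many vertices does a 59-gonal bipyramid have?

61

A bipyramid over an n-gon has 2n triangular faces and n + 2 vertices: V = 59 + 2 = 61, E = 3·59 = 177, F = 2·59 = 118.
Check: V − E + F = 61 − 177 + 118 = 2.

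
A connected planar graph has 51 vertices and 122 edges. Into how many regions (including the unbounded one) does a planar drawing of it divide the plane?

73

Euler's formula for a connected plane graph: V − E + F = 2, so F = 2 − 51 + 122 = 73.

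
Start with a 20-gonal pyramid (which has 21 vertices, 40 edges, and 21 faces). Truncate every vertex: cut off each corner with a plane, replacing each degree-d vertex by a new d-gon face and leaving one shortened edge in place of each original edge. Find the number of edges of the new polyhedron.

120

Truncation replaces each original edge-end by a new vertex, so V′ = 2E = 80.
Each original edge survives, and each old vertex of degree d contributes d new edges; summing degrees gives Σd = 2E, so E′ = E + 2E = 3E = 120.
Each original face survives and each original vertex becomes one new face: F′ = F + V = 42.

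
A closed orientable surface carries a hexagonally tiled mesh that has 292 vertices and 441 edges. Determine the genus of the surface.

Every face is a hexagon and each edge borders two faces, so 6F = 2·441, giving F = 147.
χ = V − E + F = 292 − 441 + 147 = -2.
For a closed orientable surface χ = 2 − 2g, so g = (2 − (-2))/2 = 2.

2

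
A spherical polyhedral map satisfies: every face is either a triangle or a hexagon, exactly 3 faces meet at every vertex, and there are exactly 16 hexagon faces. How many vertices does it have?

Let x be the number of triangles; then F = 16 + x.
Edge–face incidences: 2E = 6·16 + 3·x = 96 + 3x.
Every vertex has degree 3, so 3V = 2E.
Euler: V − E + F = 2 ⇒ (2E)/3 − E + (16 + x) = 2.
Multiply by 6: 2·(2E) − 3·(2E) + 6·(16 + x) = 12, i.e. 96 + 6x − (96 + 3x) = 12.
Collecting terms: 3x = 12, so x = 4.
Then 2E = 96 + 3·4 = 108, so E = 54, V = 2E/3 = 36, F = 16 + 4 = 20.

36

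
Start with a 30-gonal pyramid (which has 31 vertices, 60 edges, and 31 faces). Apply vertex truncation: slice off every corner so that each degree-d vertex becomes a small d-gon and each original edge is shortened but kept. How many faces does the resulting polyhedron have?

Truncation replaces each original edge-end by a new vertex, so V′ = 2E = 120.
Each original edge survives, and each old vertex of degree d contributes d new edges; summing degrees gives Σd = 2E, so E′ = E + 2E = 3E = 180.
Each original face survives and each original vertex becomes one new face: F′ = F + V = 62.

62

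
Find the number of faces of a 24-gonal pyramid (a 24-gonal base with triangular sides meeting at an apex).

25

A pyramid on an n-gon base has one n-gon and n triangles: V = 24 + 1 = 25, E = 2·24 = 48, F = 24 + 1 = 25.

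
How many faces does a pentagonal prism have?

A prism on an n-gon has two n-gon bases and n rectangular sides: V = 2·5 = 10, E = 3·5 = 15, F = 5 + 2 = 7.

7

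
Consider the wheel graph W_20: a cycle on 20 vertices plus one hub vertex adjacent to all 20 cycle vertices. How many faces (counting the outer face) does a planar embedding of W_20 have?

W_20 has V = 20 + 1 = 21 vertices and E = 2·20 = 40 edges.
By Euler's formula F = 2 − V + E = 2 − 21 + 40 = 21.

21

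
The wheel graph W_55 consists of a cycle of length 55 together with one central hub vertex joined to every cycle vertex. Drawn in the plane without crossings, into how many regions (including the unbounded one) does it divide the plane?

W_55 has V = 55 + 1 = 56 vertices and E = 2·55 = 110 edges.
By Euler's formula F = 2 − V + E = 2 − 56 + 110 = 56.

56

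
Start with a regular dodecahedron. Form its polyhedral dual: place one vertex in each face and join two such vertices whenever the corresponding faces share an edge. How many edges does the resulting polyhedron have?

30

The base solid has V = 20, E = 30, F = 12.
The dual swaps V and F and preserves E: V′ = F = 12, E′ = E = 30, F′ = V = 20.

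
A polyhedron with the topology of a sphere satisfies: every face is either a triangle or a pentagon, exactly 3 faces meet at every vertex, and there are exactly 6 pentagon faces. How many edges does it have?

18

Let x be the number of triangles; then F = 6 + x.
Edge–face incidences: 2E = 5·6 + 3·x = 30 + 3x.
Every vertex has degree 3, so 3V = 2E.
Euler: V − E + F = 2 ⇒ (2E)/3 − E + (6 + x) = 2.
Multiply by 6: 2·(2E) − 3·(2E) + 6·(6 + x) = 12, i.e. 36 + 6x − (30 + 3x) = 12.
Collecting terms: 3x + 6 = 12, so 3x = 6, so x = 2.
Then 2E = 30 + 3·2 = 36, so E = 18, V = 2E/3 = 12, F = 6 + 2 = 8.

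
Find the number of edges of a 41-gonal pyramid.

A pyramid on an n-gon base has one n-gon and n triangles: V = 41 + 1 = 42, E = 2·41 = 82, F = 41 + 1 = 42.

82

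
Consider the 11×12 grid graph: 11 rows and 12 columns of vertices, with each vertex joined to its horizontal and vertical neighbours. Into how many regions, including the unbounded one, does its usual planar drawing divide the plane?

The grid has V = 11·12 = 132 vertices and E = 11·11 + 12·10 = 241 edges.
F = 2 − V + E = 2 − 132 + 241 = 111.

111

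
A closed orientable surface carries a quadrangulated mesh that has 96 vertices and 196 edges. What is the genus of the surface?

Every face is a square and each edge borders two faces, so 4F = 2·196, giving F = 98.
χ = V − E + F = 96 − 196 + 98 = -2.
For a closed orientable surface χ = 2 − 2g, so g = (2 − (-2))/2 = 2.

2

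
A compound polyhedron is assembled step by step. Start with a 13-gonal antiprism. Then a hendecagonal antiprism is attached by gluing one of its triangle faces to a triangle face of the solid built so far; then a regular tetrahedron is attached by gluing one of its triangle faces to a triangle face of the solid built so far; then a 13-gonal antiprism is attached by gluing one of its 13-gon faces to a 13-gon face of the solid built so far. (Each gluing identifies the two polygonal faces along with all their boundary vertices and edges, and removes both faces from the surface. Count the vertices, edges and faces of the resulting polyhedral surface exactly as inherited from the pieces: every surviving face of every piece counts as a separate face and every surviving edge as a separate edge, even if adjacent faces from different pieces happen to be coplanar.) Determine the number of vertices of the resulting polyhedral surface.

59

A 13-gonal antiprism: V=26, E=52, F=28.
Attach a hendecagonal antiprism (V=22, E=44, F=24) along a 3-gon: merge 3 vertices and 3 edges, delete both glued faces → V=45, E=93, F=50.
Attach a regular tetrahedron (V=4, E=6, F=4) along a 3-gon: merge 3 vertices and 3 edges, delete both glued faces → V=46, E=96, F=52.
Attach a 13-gonal antiprism (V=26, E=52, F=28) along a 13-gon: merge 13 vertices and 13 edges, delete both glued faces → V=59, E=135, F=78.
Check: V − E + F = 59 − 135 + 78 = 2.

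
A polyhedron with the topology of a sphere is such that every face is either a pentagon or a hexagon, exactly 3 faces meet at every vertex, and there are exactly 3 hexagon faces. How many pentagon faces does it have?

12

Let x be the number of pentagons; then F = 3 + x.
Edge–face incidences: 2E = 6·3 + 5·x = 18 + 5x.
Every vertex has degree 3, so 3V = 2E.
Euler: V − E + F = 2 ⇒ (2E)/3 − E + (3 + x) = 2.
Multiply by 6: 2·(2E) − 3·(2E) + 6·(3 + x) = 12, i.e. 18 + 6x − (18 + 5x) = 12.
Collecting terms: x = 12.
Then 2E = 18 + 5·12 = 78, so E = 39, V = 2E/3 = 26, F = 3 + 12 = 15.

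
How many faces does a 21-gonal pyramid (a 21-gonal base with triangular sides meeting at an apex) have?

A pyramid on an n-gon base has one n-gon and n triangles: V = 21 + 1 = 22, E = 2·21 = 42, F = 21 + 1 = 22.

22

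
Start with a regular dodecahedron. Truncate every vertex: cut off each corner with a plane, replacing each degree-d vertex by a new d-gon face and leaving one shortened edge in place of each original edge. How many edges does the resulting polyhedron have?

90

The base solid has V = 20, E = 30, F = 12.
Truncation replaces each original edge-end by a new vertex, so V′ = 2E = 60.
Each original edge survives, and each old vertex of degree d contributes d new edges; summing degrees gives Σd = 2E, so E′ = E + 2E = 3E = 90.
Each original face survives and each original vertex becomes one new face: F′ = F + V = 32.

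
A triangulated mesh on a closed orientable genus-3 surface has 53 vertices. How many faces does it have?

χ = 2 − 2·3 = -4, and every face is a triangle so 3F = 2E.
V − E + F = -4 with E = 3F/2 gives 53 − (3/2 − 1)·F = -4, so F = 114 and E = 171.

114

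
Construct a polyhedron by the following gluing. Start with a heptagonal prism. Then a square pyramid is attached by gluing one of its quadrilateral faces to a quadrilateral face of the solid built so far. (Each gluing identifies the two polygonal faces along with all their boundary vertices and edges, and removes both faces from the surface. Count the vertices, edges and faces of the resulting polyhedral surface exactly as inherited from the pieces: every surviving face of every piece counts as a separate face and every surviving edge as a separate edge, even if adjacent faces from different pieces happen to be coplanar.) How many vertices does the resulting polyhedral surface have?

A heptagonal prism: V=14, E=21, F=9.
Attach a square pyramid (V=5, E=8, F=5) along a 4-gon: merge 4 vertices and 4 edges, delete both glued faces → V=15, E=25, F=12.
Check: V − E + F = 15 − 25 + 12 = 2.

15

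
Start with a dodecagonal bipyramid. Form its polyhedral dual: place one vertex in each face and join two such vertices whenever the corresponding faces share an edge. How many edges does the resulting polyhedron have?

The base solid has V = 14, E = 36, F = 24.
The dual swaps V and F and preserves E: V′ = F = 24, E′ = E = 36, F′ = V = 14.

36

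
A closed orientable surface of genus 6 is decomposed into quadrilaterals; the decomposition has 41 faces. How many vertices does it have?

χ = 2 − 2·6 = -10, and every face is a square so 4F = 2E.
E = 4·41/2 = 82. Then V = -10 + E − F = -10 + 82 − 41 = 31.

31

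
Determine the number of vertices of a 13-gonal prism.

26

A prism on an n-gon has two n-gon bases and n rectangular sides: V = 2·13 = 26, E = 3·13 = 39, F = 13 + 2 = 15.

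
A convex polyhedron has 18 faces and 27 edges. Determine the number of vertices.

Here V − E + F = 2.
V = 2 + E − F = 2 + 27 − 18 = 11.

11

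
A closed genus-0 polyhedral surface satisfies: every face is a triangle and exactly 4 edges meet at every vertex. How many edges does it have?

12

Each face has 3 edges and each edge borders two faces, so 2E = 3F.
Each vertex has degree 4, so 4V = 2E and hence V = 3F/4.
Euler: V − E + F = 2 ⇒ (3F/4) − (3F/2) + F = 2.
Multiply by 8: (6 − 12 + 8)F = 16, i.e. 2F = 16.
So F = 8, E = 3·8/2 = 12, V = 3·8/4 = 6.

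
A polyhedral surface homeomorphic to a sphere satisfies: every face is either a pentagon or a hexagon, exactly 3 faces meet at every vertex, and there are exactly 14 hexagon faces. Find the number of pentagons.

12

Let x be the number of pentagons; then F = 14 + x.
Edge–face incidences: 2E = 6·14 + 5·x = 84 + 5x.
Every vertex has degree 3, so 3V = 2E.
Euler: V − E + F = 2 ⇒ (2E)/3 − E + (14 + x) = 2.
Multiply by 6: 2·(2E) − 3·(2E) + 6·(14 + x) = 12, i.e. 84 + 6x − (84 + 5x) = 12.
Collecting terms: x = 12.
Then 2E = 84 + 5·12 = 144, so E = 72, V = 2E/3 = 48, F = 14 + 12 = 26.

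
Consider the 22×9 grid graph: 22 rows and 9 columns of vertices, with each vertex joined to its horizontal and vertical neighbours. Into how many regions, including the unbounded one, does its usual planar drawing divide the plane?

169

The grid has V = 22·9 = 198 vertices and E = 22·8 + 9·21 = 365 edges.
F = 2 − V + E = 2 − 198 + 365 = 169.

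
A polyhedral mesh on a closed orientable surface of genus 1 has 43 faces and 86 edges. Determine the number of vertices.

43

For a closed orientable surface of genus 1, χ = 2 − 2·1 = 0.
V = 0 + E − F = 0 + 86 − 43 = 43.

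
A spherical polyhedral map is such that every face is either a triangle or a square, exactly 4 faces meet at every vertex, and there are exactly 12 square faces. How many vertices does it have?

18

Let x be the number of triangles; then F = 12 + x.
Edge–face incidences: 2E = 4·12 + 3·x = 48 + 3x.
Every vertex has degree 4, so 4V = 2E.
Euler: V − E + F = 2 ⇒ (2E)/4 − E + (12 + x) = 2.
Multiply by 8: 2·(2E) − 4·(2E) + 8·(12 + x) = 16, i.e. 96 + 8x − 2·(48 + 3x) = 16.
Collecting terms: 2x = 16, so x = 8.
Then 2E = 48 + 3·8 = 72, so E = 36, V = 2E/4 = 18, F = 12 + 8 = 20.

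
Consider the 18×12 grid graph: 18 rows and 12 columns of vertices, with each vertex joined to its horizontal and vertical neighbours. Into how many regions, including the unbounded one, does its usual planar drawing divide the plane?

188

The grid has V = 18·12 = 216 vertices and E = 18·11 + 12·17 = 402 edges.
F = 2 − V + E = 2 − 216 + 402 = 188.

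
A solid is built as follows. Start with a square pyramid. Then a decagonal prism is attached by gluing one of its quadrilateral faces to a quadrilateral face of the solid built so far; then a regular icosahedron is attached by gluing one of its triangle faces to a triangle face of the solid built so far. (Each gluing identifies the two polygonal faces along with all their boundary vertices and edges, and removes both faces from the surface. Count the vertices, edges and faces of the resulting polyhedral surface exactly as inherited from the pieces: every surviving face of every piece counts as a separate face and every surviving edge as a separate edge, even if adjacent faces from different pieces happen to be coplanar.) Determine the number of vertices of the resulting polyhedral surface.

30

A square pyramid: V=5, E=8, F=5.
Attach a decagonal prism (V=20, E=30, F=12) along a 4-gon: merge 4 vertices and 4 edges, delete both glued faces → V=21, E=34, F=15.
Attach a regular icosahedron (V=12, E=30, F=20) along a 3-gon: merge 3 vertices and 3 edges, delete both glued faces → V=30, E=61, F=33.
Check: V − E + F = 30 − 61 + 33 = 2.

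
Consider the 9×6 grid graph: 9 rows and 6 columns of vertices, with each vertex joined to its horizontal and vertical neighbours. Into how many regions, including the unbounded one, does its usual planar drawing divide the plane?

41

The grid has V = 9·6 = 54 vertices and E = 9·5 + 6·8 = 93 edges.
F = 2 − V + E = 2 − 54 + 93 = 41.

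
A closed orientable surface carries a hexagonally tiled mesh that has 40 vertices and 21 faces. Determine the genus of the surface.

2

Every face is a hexagon, so 2E = 6·21 = 126, giving E = 63.
χ = V − E + F = 40 − 63 + 21 = -2.
For a closed orientable surface χ = 2 − 2g, so g = (2 − (-2))/2 = 2.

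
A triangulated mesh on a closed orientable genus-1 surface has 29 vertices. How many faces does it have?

58

χ = 2 − 2·1 = 0, and every face is a triangle so 3F = 2E.
V − E + F = 0 with E = 3F/2 gives 29 − (3/2 − 1)·F = 0, so F = 58 and E = 87.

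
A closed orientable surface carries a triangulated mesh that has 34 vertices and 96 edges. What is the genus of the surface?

0

Every face is a triangle and each edge borders two faces, so 3F = 2·96, giving F = 64.
χ = V − E + F = 34 − 96 + 64 = 2.
For a closed orientable surface χ = 2 − 2g, so g = (2 − (2))/2 = 0.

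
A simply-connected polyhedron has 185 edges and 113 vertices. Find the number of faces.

Here V − E + F = 2.
F = 2 − V + E = 2 − 113 + 185 = 74.

74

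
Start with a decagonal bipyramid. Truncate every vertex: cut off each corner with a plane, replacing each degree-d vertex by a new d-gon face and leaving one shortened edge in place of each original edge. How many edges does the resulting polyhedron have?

The base solid has V = 12, E = 30, F = 20.
Truncation replaces each original edge-end by a new vertex, so V′ = 2E = 60.
Each original edge survives, and each old vertex of degree d contributes d new edges; summing degrees gives Σd = 2E, so E′ = E + 2E = 3E = 90.
Each original face survives and each original vertex becomes one new face: F′ = F + V = 32.

90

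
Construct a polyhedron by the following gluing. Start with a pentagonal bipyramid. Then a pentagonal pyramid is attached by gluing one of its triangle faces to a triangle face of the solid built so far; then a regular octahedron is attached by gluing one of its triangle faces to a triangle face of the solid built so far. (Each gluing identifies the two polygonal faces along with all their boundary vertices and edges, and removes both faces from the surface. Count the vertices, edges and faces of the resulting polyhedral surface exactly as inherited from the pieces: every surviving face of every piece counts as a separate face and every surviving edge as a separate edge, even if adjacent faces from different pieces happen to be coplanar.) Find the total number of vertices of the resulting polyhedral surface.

A pentagonal bipyramid: V=7, E=15, F=10.
Attach a pentagonal pyramid (V=6, E=10, F=6) along a 3-gon: merge 3 vertices and 3 edges, delete both glued faces → V=10, E=22, F=14.
Attach a regular octahedron (V=6, E=12, F=8) along a 3-gon: merge 3 vertices and 3 edges, delete both glued faces → V=13, E=31, F=20.
Check: V − E + F = 13 − 31 + 20 = 2.

13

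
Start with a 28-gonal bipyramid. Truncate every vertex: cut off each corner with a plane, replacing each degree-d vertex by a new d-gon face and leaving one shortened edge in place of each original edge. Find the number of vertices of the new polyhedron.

168

The base solid has V = 30, E = 84, F = 56.
Truncation replaces each original edge-end by a new vertex, so V′ = 2E = 168.
Each original edge survives, and each old vertex of degree d contributes d new edges; summing degrees gives Σd = 2E, so E′ = E + 2E = 3E = 252.
Each original face survives and each original vertex becomes one new face: F′ = F + V = 86.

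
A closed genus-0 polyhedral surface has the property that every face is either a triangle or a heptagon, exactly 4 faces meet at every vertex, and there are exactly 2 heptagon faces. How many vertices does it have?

Let x be the number of triangles; then F = 2 + x.
Edge–face incidences: 2E = 7·2 + 3·x = 14 + 3x.
Every vertex has degree 4, so 4V = 2E.
Euler: V − E + F = 2 ⇒ (2E)/4 − E + (2 + x) = 2.
Multiply by 8: 2·(2E) − 4·(2E) + 8·(2 + x) = 16, i.e. 16 + 8x − 2·(14 + 3x) = 16.
Collecting terms: 2x − 12 = 16, so 2x = 28, so x = 14.
Then 2E = 14 + 3·14 = 56, so E = 28, V = 2E/4 = 14, F = 2 + 14 = 16.

14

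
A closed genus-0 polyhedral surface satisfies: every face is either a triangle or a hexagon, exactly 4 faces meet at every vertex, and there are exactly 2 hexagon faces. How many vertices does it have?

12

Let x be the number of triangles; then F = 2 + x.
Edge–face incidences: 2E = 6·2 + 3·x = 12 + 3x.
Every vertex has degree 4, so 4V = 2E.
Euler: V − E + F = 2 ⇒ (2E)/4 − E + (2 + x) = 2.
Multiply by 8: 2·(2E) − 4·(2E) + 8·(2 + x) = 16, i.e. 16 + 8x − 2·(12 + 3x) = 16.
Collecting terms: 2x − 8 = 16, so 2x = 24, so x = 12.
Then 2E = 12 + 3·12 = 48, so E = 24, V = 2E/4 = 12, F = 2 + 12 = 14.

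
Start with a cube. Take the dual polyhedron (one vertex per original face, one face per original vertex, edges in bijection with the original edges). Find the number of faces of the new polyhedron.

8

The base solid has V = 8, E = 12, F = 6.
The dual swaps V and F and preserves E: V′ = F = 6, E′ = E = 12, F′ = V = 8.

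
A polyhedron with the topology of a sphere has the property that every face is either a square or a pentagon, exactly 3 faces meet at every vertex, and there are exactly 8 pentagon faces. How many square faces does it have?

2

Let x be the number of squares; then F = 8 + x.
Edge–face incidences: 2E = 5·8 + 4·x = 40 + 4x.
Every vertex has degree 3, so 3V = 2E.
Euler: V − E + F = 2 ⇒ (2E)/3 − E + (8 + x) = 2.
Multiply by 6: 2·(2E) − 3·(2E) + 6·(8 + x) = 12, i.e. 48 + 6x − (40 + 4x) = 12.
Collecting terms: 2x + 8 = 12, so 2x = 4, so x = 2.
Then 2E = 40 + 4·2 = 48, so E = 24, V = 2E/3 = 16, F = 8 + 2 = 10.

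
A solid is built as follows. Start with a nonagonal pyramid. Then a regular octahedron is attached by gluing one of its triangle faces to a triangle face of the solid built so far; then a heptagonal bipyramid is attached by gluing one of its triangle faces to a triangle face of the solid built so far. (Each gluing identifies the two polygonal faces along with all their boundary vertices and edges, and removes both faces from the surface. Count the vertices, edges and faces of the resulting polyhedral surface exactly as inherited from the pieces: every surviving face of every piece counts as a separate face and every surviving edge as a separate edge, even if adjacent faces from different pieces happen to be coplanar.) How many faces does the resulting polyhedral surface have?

28

A nonagonal pyramid: V=10, E=18, F=10.
Attach a regular octahedron (V=6, E=12, F=8) along a 3-gon: merge 3 vertices and 3 edges, delete both glued faces → V=13, E=27, F=16.
Attach a heptagonal bipyramid (V=9, E=21, F=14) along a 3-gon: merge 3 vertices and 3 edges, delete both glued faces → V=19, E=45, F=28.
Check: V − E + F = 19 − 45 + 28 = 2.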